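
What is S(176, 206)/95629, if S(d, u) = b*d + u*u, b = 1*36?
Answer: 48772/95629 ≈ 0.51001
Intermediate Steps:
b = 36
S(d, u) = u² + 36*d (S(d, u) = 36*d + u*u = 36*d + u² = u² + 36*d)
S(176, 206)/95629 = (206² + 36*176)/95629 = (42436 + 6336)*(1/95629) = 48772*(1/95629) = 48772/95629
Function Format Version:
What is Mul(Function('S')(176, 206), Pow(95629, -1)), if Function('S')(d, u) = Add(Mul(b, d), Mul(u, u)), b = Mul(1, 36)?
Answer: Rational(48772, 95629) ≈ 0.51001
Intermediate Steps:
b = 36
Function('S')(d, u) = Add(Pow(u, 2), Mul(36, d)) (Function('S')(d, u) = Add(Mul(36, d), Mul(u, u)) = Add(Mul(36, d), Pow(u, 2)) = Add(Pow(u, 2), Mul(36, d)))
Mul(Function('S')(176, 206), Pow(95629, -1)) = Mul(Add(Pow(206, 2), Mul(36, 176)), Pow(95629, -1)) = Mul(Add(42436, 6336), Rational(1, 95629)) = Mul(48772, Rational(1, 95629)) = Rational(48772, 95629)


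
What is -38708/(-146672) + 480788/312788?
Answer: 737727995/409618228 ≈ 1.8010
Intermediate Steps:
-38708/(-146672) + 480788/312788 = -38708*(-1/146672) + 480788*(1/312788) = 9677/36668 + 17171/11171 = 737727995/409618228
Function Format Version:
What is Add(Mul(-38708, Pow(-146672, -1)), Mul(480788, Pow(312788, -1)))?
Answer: Rational(737727995, 409618228) ≈ 1.8010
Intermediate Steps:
Add(Mul(-38708, Pow(-146672, -1)), Mul(480788, Pow(312788, -1))) = Add(Mul(-38708, Rational(-1, 146672)), Mul(480788, Rational(1, 312788))) = Add(Rational(9677, 36668), Rational(17171, 11171)) = Rational(737727995, 409618228)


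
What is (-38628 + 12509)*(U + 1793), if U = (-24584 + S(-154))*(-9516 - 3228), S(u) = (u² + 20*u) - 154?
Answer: -1365440750039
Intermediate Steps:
S(u) = -154 + u² + 20*u
U = 52275888 (U = (-24584 + (-154 + (-154)² + 20*(-154)))*(-9516 - 3228) = (-24584 + (-154 + 23716 - 3080))*(-12744) = (-24584 + 20482)*(-12744) = -4102*(-12744) = 52275888)
(-38628 + 12509)*(U + 1793) = (-38628 + 12509)*(52275888 + 1793) = -26119*52277681 = -1365440750039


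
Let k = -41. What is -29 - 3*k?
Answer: 94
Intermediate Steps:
-29 - 3*k = -29 - 3*(-41) = -29 + 123 = 94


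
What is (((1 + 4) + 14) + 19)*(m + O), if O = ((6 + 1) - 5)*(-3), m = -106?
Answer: -4256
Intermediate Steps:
O = -6 (O = (7 - 5)*(-3) = 2*(-3) = -6)
(((1 + 4) + 14) + 19)*(m + O) = (((1 + 4) + 14) + 19)*(-106 - 6) = ((5 + 14) + 19)*(-112) = (19 + 19)*(-112) = 38*(-112) = -4256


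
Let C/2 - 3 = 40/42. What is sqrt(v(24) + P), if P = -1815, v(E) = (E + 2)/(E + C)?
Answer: 6*I*sqrt(5655470)/335 ≈ 42.593*I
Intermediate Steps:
C = 166/21 (C = 6 + 2*(40/42) = 6 + 2*(40*(1/42)) = 6 + 2*(20/21) = 6 + 40/21 = 166/21 ≈ 7.9048)
v(E) = (2 + E)/(166/21 + E) (v(E) = (E + 2)/(E + 166/21) = (2 + E)/(166/21 + E))
sqrt(v(24) + P) = sqrt(21*(2 + 24)/(166 + 21*24) - 1815) = sqrt(21*26/(166 + 504) - 1815) = sqrt(21*26/670 - 1815) = sqrt(21*(1/670)*26 - 1815) = sqrt(273/335 - 1815) = sqrt(-607752/335) = 6*I*sqrt(5655470)/335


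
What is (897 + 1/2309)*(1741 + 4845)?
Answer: 13640751964/2309 ≈ 5.9076e+6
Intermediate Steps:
(897 + 1/2309)*(1741 + 4845) = (897 + 1/2309)*6586 = (2071174/2309)*6586 = 13640751964/2309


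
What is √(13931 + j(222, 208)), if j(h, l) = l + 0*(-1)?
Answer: 3*√1571 ≈ 118.91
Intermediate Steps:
j(h, l) = l (j(h, l) = l + 0 = l)
√(13931 + j(222, 208)) = √(13931 + 208) = √14139 = 3*√1571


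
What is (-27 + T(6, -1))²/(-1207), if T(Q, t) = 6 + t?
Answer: -484/1207 ≈ -0.40099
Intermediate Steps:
(-27 + T(6, -1))²/(-1207) = (-27 + (6 - 1))²/(-1207) = (-27 + 5)²*(-1/1207) = (-22)²*(-1/1207) = 484*(-1/1207) = -484/1207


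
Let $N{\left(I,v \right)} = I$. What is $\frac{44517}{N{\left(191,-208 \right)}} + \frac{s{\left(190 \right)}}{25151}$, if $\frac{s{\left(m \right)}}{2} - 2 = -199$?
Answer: $\frac{1119571813}{4803841} \approx 233.06$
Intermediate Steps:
$s{\left(m \right)} = -394$ ($s{\left(m \right)} = 4 + 2 \left(-199\right) = 4 - 398 = -394$)
$\frac{44517}{N{\left(191,-208 \right)}} + \frac{s{\left(190 \right)}}{25151} = \frac{44517}{191} - \frac{394}{25151} = \frac{1119571813}{4803841}$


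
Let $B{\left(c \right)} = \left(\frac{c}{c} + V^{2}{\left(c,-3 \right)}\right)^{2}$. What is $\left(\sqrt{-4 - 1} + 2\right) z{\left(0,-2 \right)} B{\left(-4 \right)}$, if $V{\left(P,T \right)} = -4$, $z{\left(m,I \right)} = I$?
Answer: $-1156 - 578 i \sqrt{5} \approx -1156.0 - 1292.4 i$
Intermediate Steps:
$B{\left(c \right)} = 289$ ($B{\left(c \right)} = \left(\frac{c}{c} + \left(-4\right)^{2}\right)^{2} = \left(1 + 16\right)^{2} = 17^{2} = 289$)
$\left(\sqrt{-4 - 1} + 2\right) z{\left(0,-2 \right)} B{\left(-4 \right)} = \left(\sqrt{-4 - 1} + 2\right) \left(-2\right) 289 = \left(\sqrt{-5} + 2\right) \left(-2\right) 289 = \left(i \sqrt{5} + 2\right) \left(-2\right) 289 = \left(2 + i \sqrt{5}\right) \left(-2\right) 289 = \left(-4 - 2 i \sqrt{5}\right) 289 = -1156 - 578 i \sqrt{5}$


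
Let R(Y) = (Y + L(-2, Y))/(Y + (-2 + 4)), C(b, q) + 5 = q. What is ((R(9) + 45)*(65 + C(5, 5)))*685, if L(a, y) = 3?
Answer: 22574175/11 ≈ 2.0522e+6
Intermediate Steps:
C(b, q) = -5 + q
R(Y) = (3 + Y)/(2 + Y) (R(Y) = (Y + 3)/(Y + (-2 + 4)) = (3 + Y)/(Y + 2) = (3 + Y)/(2 + Y))
((R(9) + 45)*(65 + C(5, 5)))*685 = (((3 + 9)/(2 + 9) + 45)*(65 + (-5 + 5)))*685 = ((12/11 + 45)*(65 + 0))*685 = (((1/11)*12 + 45)*65)*685 = ((12/11 + 45)*65)*685 = ((507/11)*65)*685 = (32955/11)*685 = 22574175/11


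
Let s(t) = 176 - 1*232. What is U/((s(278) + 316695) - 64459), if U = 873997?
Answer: 873997/252180 ≈ 3.4658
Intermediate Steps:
s(t) = -56 (s(t) = 176 - 232 = -56)
U/((s(278) + 316695) - 64459) = 873997/((-56 + 316695) - 64459) = 873997/(316639 - 64459) = 873997/252180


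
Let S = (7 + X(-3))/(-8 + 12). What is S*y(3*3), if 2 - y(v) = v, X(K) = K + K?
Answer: -7/4 ≈ -1.7500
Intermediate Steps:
X(K) = 2*K
y(v) = 2 - v
S = 1/4 (S = (7 + 2*(-3))/(-8 + 12) = (7 - 6)/4 = 1*(1/4) = 1/4 ≈ 0.25000)
S*y(3*3) = (2 - 3*3)/4 = (2 - 1*9)/4 = (2 - 9)/4 = (1/4)*(-7) = -7/4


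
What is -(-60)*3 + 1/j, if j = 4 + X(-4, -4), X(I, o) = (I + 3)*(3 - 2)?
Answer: 541/3 ≈ 180.33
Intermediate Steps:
X(I, o) = 3 + I (X(I, o) = (3 + I)*1 = 3 + I)
j = 3 (j = 4 + (3 - 4) = 4 - 1 = 3)
-(-60)*3 + 1/j = -(-60)*3 + 1/3 = -15*(-12) + ⅓ = 180 + ⅓ = 541/3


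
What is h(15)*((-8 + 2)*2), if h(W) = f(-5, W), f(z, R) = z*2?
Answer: 120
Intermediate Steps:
f(z, R) = 2*z
h(W) = -10 (h(W) = 2*(-5) = -10)
h(15)*((-8 + 2)*2) = -10*(-8 + 2)*2 = -(-60)*2 = -10*(-12) = 120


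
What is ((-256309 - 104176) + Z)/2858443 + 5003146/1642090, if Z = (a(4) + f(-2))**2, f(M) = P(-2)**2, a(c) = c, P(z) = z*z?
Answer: 6854957842014/2346910332935 ≈ 2.9208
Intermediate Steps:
P(z) = z**2
f(M) = 16 (f(M) = ((-2)**2)**2 = 4**2 = 16)
Z = 400 (Z = (4 + 16)**2 = 20**2 = 400)
((-256309 - 104176) + Z)/2858443 + 5003146/1642090 = ((-256309 - 104176) + 400)/2858443 + 5003146/1642090 = (-360485 + 400)*(1/2858443) + 5003146*(1/1642090) = -360085*1/2858443 + 2501573/821045 = -360085/2858443 + 2501573/821045 = 6854957842014/2346910332935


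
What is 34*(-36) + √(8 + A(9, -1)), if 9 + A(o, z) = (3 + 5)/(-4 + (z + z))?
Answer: -1224 + I*√21/3 ≈ -1224.0 + 1.5275*I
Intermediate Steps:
A(o, z) = -9 + 8/(-4 + 2*z) (A(o, z) = -9 + (3 + 5)/(-4 + (z + z)) = -9 + 8/(-4 + 2*z))
34*(-36) + √(8 + A(9, -1)) = 34*(-36) + √(8 + (22 - 9*(-1))/(-2 - 1)) = -1224 + √(8 + (22 + 9)/(-3)) = -1224 + √(8 - ⅓*31) = -1224 + √(8 - 31/3) = -1224 + √(-7/3) = -1224 + I*√21/3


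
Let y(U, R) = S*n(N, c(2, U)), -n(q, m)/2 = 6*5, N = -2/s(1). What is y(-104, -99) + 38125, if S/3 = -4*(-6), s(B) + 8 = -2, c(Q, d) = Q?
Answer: 33805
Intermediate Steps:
s(B) = -10 (s(B) = -8 - 2 = -10)
N = 1/5 (N = -2/(-10) = -2*(-1/10) = 1/5 ≈ 0.20000)
n(q, m) = -60 (n(q, m) = -12*5 = -2*30 = -60)
S = 72 (S = 3*(-4*(-6)) = 3*24 = 72)
y(U, R) = -4320 (y(U, R) = 72*(-60) = -4320)
y(-104, -99) + 38125 = -4320 + 38125 = 33805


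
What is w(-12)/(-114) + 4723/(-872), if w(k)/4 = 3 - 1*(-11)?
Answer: -293627/49704 ≈ -5.9075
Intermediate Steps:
w(k) = 56 (w(k) = 4*(3 - 1*(-11)) = 4*(3 + 11) = 4*14 = 56)
w(-12)/(-114) + 4723/(-872) = 56/(-114) + 4723/(-872) = 56*(-1/114) + 4723*(-1/872) = -28/57 - 4723/872 = -293627/49704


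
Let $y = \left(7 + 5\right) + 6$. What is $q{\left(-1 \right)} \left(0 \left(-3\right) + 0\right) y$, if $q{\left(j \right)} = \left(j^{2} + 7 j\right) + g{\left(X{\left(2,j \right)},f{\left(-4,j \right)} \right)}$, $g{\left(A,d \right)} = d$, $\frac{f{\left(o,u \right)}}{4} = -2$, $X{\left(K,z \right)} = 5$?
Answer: $0$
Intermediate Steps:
$f{\left(o,u \right)} = -8$ ($f{\left(o,u \right)} = 4 \left(-2\right) = -8$)
$y = 18$ ($y = 12 + 6 = 18$)
$q{\left(j \right)} = -8 + j^{2} + 7 j$ ($q{\left(j \right)} = \left(j^{2} + 7 j\right) - 8 = -8 + j^{2} + 7 j$)
$q{\left(-1 \right)} \left(0 \left(-3\right) + 0\right) y = \left(-8 + \left(-1\right)^{2} + 7 \left(-1\right)\right) \left(0 \left(-3\right) + 0\right) 18 = \left(-8 + 1 - 7\right) \left(0 + 0\right) 18 = \left(-14\right) 0 \cdot 18 = 0 \cdot 18 = 0$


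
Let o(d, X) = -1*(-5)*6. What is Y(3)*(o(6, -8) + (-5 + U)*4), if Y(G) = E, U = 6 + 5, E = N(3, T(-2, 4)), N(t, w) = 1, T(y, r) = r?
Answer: 54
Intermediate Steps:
o(d, X) = 30 (o(d, X) = 5*6 = 30)
E = 1
U = 11
Y(G) = 1
Y(3)*(o(6, -8) + (-5 + U)*4) = 1*(30 + (-5 + 11)*4) = 1*(30 + 6*4) = 1*(30 + 24) = 1*54 = 54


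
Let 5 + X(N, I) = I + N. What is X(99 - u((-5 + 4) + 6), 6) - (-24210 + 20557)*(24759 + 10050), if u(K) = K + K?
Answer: 127157367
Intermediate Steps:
u(K) = 2*K
X(N, I) = -5 + I + N (X(N, I) = -5 + (I + N) = -5 + I + N)
X(99 - u((-5 + 4) + 6), 6) - (-24210 + 20557)*(24759 + 10050) = (-5 + 6 + (99 - 2*((-5 + 4) + 6))) - (-24210 + 20557)*(24759 + 10050) = (-5 + 6 + (99 - 2*(-1 + 6))) - (-3653)*34809 = (-5 + 6 + (99 - 2*5)) - 1*(-127157277) = (-5 + 6 + (99 - 1*10)) + 127157277 = (-5 + 6 + (99 - 10)) + 127157277 = (-5 + 6 + 89) + 127157277 = 90 + 127157277 = 127157367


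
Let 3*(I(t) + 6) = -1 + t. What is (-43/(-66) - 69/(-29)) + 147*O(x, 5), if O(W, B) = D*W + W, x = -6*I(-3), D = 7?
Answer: 99043817/1914 ≈ 51747.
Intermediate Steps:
I(t) = -19/3 + t/3 (I(t) = -6 + (-1 + t)/3 = -6 + (-1/3 + t/3) = -19/3 + t/3)
x = 44 (x = -6*(-19/3 + (1/3)*(-3)) = -6*(-19/3 - 1) = -6*(-22/3) = 44)
O(W, B) = 8*W (O(W, B) = 7*W + W = 8*W)
(-43/(-66) - 69/(-29)) + 147*O(x, 5) = (-43/(-66) - 69/(-29)) + 147*(8*44) = (-43*(-1/66) - 69*(-1/29)) + 147*352 = (43/66 + 69/29) + 51744 = 5801/1914 + 51744 = 99043817/1914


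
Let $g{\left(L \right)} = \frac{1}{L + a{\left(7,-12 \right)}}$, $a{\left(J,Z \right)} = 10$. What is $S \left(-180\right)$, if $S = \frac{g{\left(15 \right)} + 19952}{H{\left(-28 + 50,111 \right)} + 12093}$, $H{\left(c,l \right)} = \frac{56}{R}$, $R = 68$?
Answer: $- \frac{305266212}{1027975} \approx -296.96$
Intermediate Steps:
$g{\left(L \right)} = \frac{1}{10 + L}$ ($g{\left(L \right)} = \frac{1}{L + 10} = \frac{1}{10 + L}$)
$H{\left(c,l \right)} = \frac{14}{17}$ ($H{\left(c,l \right)} = \frac{56}{68} = 56 \cdot \frac{1}{68} = \frac{14}{17}$)
$S = \frac{8479617}{5139875}$ ($S = \frac{\frac{1}{10 + 15} + 19952}{\frac{14}{17} + 12093} = \frac{\frac{1}{25} + 19952}{\frac{205595}{17}} = \left(\frac{1}{25} + 19952\right) \frac{17}{205595} = \frac{498801}{25} \cdot \frac{17}{205595} = \frac{8479617}{5139875} \approx 1.6498$)
$S \left(-180\right) = \frac{8479617}{5139875} \left(-180\right) = - \frac{305266212}{1027975}$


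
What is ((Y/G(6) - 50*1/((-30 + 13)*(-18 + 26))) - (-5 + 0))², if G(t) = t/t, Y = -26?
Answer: 1968409/4624 ≈ 425.69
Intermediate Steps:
G(t) = 1
((Y/G(6) - 50*1/((-30 + 13)*(-18 + 26))) - (-5 + 0))² = ((-26/1 - 50*1/((-30 + 13)*(-18 + 26))) - (-5 + 0))² = ((-26*1 - 50/((-17*8))) - 1*(-5))² = ((-26 - 50/(-136)) + 5)² = ((-26 - 50*(-1/136)) + 5)² = ((-26 + 25/68) + 5)² = (-1743/68 + 5)² = (-1403/68)² = 1968409/4624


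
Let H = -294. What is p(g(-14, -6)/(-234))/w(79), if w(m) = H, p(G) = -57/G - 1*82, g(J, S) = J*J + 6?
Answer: 1613/29694 ≈ 0.054321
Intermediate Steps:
g(J, S) = 6 + J² (g(J, S) = J² + 6 = 6 + J²)
p(G) = -82 - 57/G (p(G) = -57/G - 82 = -82 - 57/G)
w(m) = -294
p(g(-14, -6)/(-234))/w(79) = (-82 - 57*(-234/(6 + (-14)²)))/(-294) = (-82 - 57*(-234/(6 + 196)))*(-1/294) = (-82 - 57/(202*(-1/234)))*(-1/294) = (-82 - 57/(-101/117))*(-1/294) = (-82 - 57*(-117/101))*(-1/294) = (-82 + 6669/101)*(-1/294) = -1613/101*(-1/294) = 1613/29694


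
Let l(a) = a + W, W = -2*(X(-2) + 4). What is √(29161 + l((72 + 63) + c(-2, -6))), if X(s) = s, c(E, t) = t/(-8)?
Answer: 3*√13019/2 ≈ 171.15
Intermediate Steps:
c(E, t) = -t/8 (c(E, t) = t*(-⅛) = -t/8)
W = -4 (W = -2*(-2 + 4) = -2*2 = -4)
l(a) = -4 + a (l(a) = a - 4 = -4 + a)
√(29161 + l((72 + 63) + c(-2, -6))) = √(29161 + (-4 + ((72 + 63) - ⅛*(-6)))) = √(29161 + (-4 + (135 + ¾))) = √(29161 + (-4 + 543/4)) = √(29161 + 527/4) = √(117171/4) = 3*√13019/2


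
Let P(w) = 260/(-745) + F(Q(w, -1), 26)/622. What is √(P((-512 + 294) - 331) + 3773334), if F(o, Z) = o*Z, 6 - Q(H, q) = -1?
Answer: 3*√900276777669423/46339 ≈ 1942.5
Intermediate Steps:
Q(H, q) = 7 (Q(H, q) = 6 - 1*(-1) = 6 + 1 = 7)
F(o, Z) = Z*o
P(w) = -2613/46339 (P(w) = 260/(-745) + (26*7)/622 = 260*(-1/745) + 182*(1/622) = -52/149 + 91/311 = -2613/46339)
√(P((-512 + 294) - 331) + 3773334) = √(-2613/46339 + 3773334) = √(174852521613/46339) = 3*√900276777669423/46339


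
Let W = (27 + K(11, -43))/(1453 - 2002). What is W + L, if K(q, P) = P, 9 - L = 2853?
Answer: -1561340/549 ≈ -2844.0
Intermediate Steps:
L = -2844 (L = 9 - 1*2853 = 9 - 2853 = -2844)
W = 16/549 (W = (27 - 43)/(1453 - 2002) = -16/(-549) = -16*(-1/549) = 16/549 ≈ 0.029144)
W + L = 16/549 - 2844 = -1561340/549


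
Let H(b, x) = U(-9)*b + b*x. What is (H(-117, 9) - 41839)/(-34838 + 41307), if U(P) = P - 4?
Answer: -41371/6469 ≈ -6.3953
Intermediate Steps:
U(P) = -4 + P
H(b, x) = -13*b + b*x (H(b, x) = (-4 - 9)*b + b*x = -13*b + b*x)
(H(-117, 9) - 41839)/(-34838 + 41307) = (-117*(-13 + 9) - 41839)/(-34838 + 41307) = (-117*(-4) - 41839)/6469 = (468 - 41839)*(1/6469) = -41371*1/6469 = -41371/6469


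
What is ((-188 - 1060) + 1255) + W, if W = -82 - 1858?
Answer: -1933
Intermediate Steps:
W = -1940
((-188 - 1060) + 1255) + W = ((-188 - 1060) + 1255) - 1940 = (-1248 + 1255) - 1940 = 7 - 1940 = -1933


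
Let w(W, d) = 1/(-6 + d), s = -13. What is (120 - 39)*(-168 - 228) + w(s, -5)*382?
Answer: -353218/11 ≈ -32111.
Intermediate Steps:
(120 - 39)*(-168 - 228) + w(s, -5)*382 = (120 - 39)*(-168 - 228) + 382/(-6 - 5) = 81*(-396) + 382/(-11) = -32076 - 1/11*382 = -32076 - 382/11 = -353218/11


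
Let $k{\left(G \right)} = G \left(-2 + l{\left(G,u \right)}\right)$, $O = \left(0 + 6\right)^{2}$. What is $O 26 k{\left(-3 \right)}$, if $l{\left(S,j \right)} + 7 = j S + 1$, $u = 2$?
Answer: $39312$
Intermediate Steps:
$l{\left(S,j \right)} = -6 + S j$ ($l{\left(S,j \right)} = -7 + \left(j S + 1\right) = -7 + \left(S j + 1\right) = -7 + \left(1 + S j\right) = -6 + S j$)
$O = 36$ ($O = 6^{2} = 36$)
$k{\left(G \right)} = G \left(-8 + 2 G\right)$ ($k{\left(G \right)} = G \left(-2 + \left(-6 + G 2\right)\right) = G \left(-2 + \left(-6 + 2 G\right)\right) = G \left(-8 + 2 G\right)$)
$O 26 k{\left(-3 \right)} = 36 \cdot 26 \cdot 2 \left(-3\right) \left(-4 - 3\right) = 936 \cdot 2 \left(-3\right) \left(-7\right) = 936 \cdot 42 = 39312$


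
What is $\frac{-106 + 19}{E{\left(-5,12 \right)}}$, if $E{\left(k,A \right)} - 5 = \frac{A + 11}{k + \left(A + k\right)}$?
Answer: $- \frac{58}{11} \approx -5.2727$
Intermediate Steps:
$E{\left(k,A \right)} = 5 + \frac{11 + A}{A + 2 k}$ ($E{\left(k,A \right)} = 5 + \frac{A + 11}{k + \left(A + k\right)} = 5 + \frac{11 + A}{A + 2 k}$)
$\frac{-106 + 19}{E{\left(-5,12 \right)}} = \frac{-106 + 19}{\frac{1}{12 + 2 \left(-5\right)} \left(11 + 6 \cdot 12 + 10 \left(-5\right)\right)} = \frac{1}{\frac{1}{12 - 10} \left(11 + 72 - 50\right)} \left(-87\right) = \frac{1}{\frac{1}{2} \cdot 33} \left(-87\right) = \frac{1}{\frac{33}{2}} \left(-87\right) = \frac{2}{33} \left(-87\right) = - \frac{58}{11}$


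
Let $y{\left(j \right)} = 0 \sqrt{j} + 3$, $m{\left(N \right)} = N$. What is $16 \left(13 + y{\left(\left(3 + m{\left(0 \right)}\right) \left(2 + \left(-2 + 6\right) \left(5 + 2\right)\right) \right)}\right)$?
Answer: $256$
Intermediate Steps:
$y{\left(j \right)} = 3$ ($y{\left(j \right)} = 0 + 3 = 3$)
$16 \left(13 + y{\left(\left(3 + m{\left(0 \right)}\right) \left(2 + \left(-2 + 6\right) \left(5 + 2\right)\right) \right)}\right) = 16 \left(13 + 3\right) = 16 \cdot 16 = 256$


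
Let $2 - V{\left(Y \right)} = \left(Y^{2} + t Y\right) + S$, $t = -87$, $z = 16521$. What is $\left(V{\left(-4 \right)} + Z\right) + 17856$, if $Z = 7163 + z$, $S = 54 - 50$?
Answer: $41174$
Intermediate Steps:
$S = 4$
$Z = 23684$ ($Z = 7163 + 16521 = 23684$)
$V{\left(Y \right)} = -2 - Y^{2} + 87 Y$ ($V{\left(Y \right)} = 2 - \left(\left(Y^{2} - 87 Y\right) + 4\right) = 2 - \left(4 + Y^{2} - 87 Y\right) = -2 - Y^{2} + 87 Y$)
$\left(V{\left(-4 \right)} + Z\right) + 17856 = \left(\left(-2 - \left(-4\right)^{2} + 87 \left(-4\right)\right) + 23684\right) + 17856 = \left(\left(-2 - 16 - 348\right) + 23684\right) + 17856 = \left(-366 + 23684\right) + 17856 = 23318 + 17856 = 41174$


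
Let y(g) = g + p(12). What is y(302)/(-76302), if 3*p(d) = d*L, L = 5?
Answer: -161/38151 ≈ -0.0042201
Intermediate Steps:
p(d) = 5*d/3 (p(d) = (d*5)/3 = (5*d)/3 = 5*d/3)
y(g) = 20 + g (y(g) = g + (5/3)*12 = g + 20 = 20 + g)
y(302)/(-76302) = (20 + 302)/(-76302) = 322*(-1/76302) = -161/38151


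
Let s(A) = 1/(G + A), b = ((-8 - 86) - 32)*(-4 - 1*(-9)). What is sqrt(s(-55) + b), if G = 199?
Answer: I*sqrt(90719)/12 ≈ 25.1*I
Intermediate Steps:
b = -630 (b = (-94 - 32)*(-4 + 9) = -126*5 = -630)
s(A) = 1/(199 + A)
sqrt(s(-55) + b) = sqrt(1/(199 - 55) - 630) = sqrt(1/144 - 630) = sqrt(-90719/144) = I*sqrt(90719)/12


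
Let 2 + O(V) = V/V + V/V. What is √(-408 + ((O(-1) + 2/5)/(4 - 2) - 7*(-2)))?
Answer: I*√9845/5 ≈ 19.844*I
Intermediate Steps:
O(V) = 0 (O(V) = -2 + (V/V + V/V) = -2 + (1 + 1) = -2 + 2 = 0)
√(-408 + ((O(-1) + 2/5)/(4 - 2) - 7*(-2))) = √(-408 + ((0 + 2/5)/(4 - 2) - 7*(-2))) = √(-408 + ((0 + 2*(⅕))/2 + 14)) = √(-408 + ((0 + ⅖)*(½) + 14)) = √(-408 + ((⅖)*(½) + 14)) = √(-408 + (⅕ + 14)) = √(-408 + 71/5) = √(-1969/5) = I*√9845/5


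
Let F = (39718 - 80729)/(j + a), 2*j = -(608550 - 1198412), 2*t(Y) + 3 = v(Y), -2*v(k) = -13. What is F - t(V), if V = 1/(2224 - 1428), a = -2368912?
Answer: -14353823/8295924 ≈ -1.7302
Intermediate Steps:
v(k) = 13/2 (v(k) = -½*(-13) = 13/2)
V = 1/796 ≈ 0.0012563
t(Y) = 7/4 (t(Y) = -3/2 + (½)*(13/2) = -3/2 + 13/4 = 7/4)
j = 294931 (j = (-(608550 - 1198412))/2 = (-1*(-589862))/2 = (½)*589862 = 294931)
F = 41011/2073981 (F = (39718 - 80729)/(294931 - 2368912) = -41011/(-2073981) = -41011*(-1/2073981) = 41011/2073981 ≈ 0.019774)
F - t(V) = 41011/2073981 - 1*7/4 = 41011/2073981 - 7/4 = -14353823/8295924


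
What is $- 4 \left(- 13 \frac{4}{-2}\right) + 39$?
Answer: $-65$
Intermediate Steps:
$- 4 \left(- 13 \frac{4}{-2}\right) + 39 = - 4 \left(- 13 \cdot 4 \left(- \frac{1}{2}\right)\right) + 39 = - 4 \left(\left(-13\right) \left(-2\right)\right) + 39 = \left(-4\right) 26 + 39 = -104 + 39 = -65$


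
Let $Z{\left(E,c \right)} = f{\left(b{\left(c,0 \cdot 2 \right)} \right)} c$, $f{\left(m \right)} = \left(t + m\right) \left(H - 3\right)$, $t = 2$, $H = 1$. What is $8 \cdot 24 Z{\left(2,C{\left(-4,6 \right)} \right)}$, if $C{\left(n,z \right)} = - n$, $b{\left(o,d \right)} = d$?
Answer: $-3072$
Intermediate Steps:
$f{\left(m \right)} = -4 - 2 m$ ($f{\left(m \right)} = \left(2 + m\right) \left(1 - 3\right) = \left(2 + m\right) \left(-2\right) = -4 - 2 m$)
$Z{\left(E,c \right)} = - 4 c$ ($Z{\left(E,c \right)} = \left(-4 - 2 \cdot 0 \cdot 2\right) c = \left(-4 - 0\right) c = \left(-4 + 0\right) c = - 4 c$)
$8 \cdot 24 Z{\left(2,C{\left(-4,6 \right)} \right)} = 8 \cdot 24 \left(- 4 \left(\left(-1\right) \left(-4\right)\right)\right) = 192 \left(\left(-4\right) 4\right) = 192 \left(-16\right) = -3072$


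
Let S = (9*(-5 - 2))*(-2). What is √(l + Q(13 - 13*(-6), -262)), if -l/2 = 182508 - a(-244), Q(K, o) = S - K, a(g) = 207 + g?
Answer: I*√365055 ≈ 604.2*I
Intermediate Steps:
S = 126 (S = (9*(-7))*(-2) = -63*(-2) = 126)
Q(K, o) = 126 - K
l = -365090 (l = -2*(182508 - (207 - 244)) = -2*(182508 - 1*(-37)) = -2*(182508 + 37) = -2*182545 = -365090)
√(l + Q(13 - 13*(-6), -262)) = √(-365090 + (126 - (13 - 13*(-6)))) = √(-365090 + (126 - (13 + 78))) = √(-365090 + (126 - 1*91)) = √(-365090 + (126 - 91)) = √(-365090 + 35) = √(-365055) = I*√365055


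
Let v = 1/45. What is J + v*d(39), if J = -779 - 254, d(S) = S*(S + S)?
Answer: -4827/5 ≈ -965.40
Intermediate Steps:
d(S) = 2*S² (d(S) = S*(2*S) = 2*S²)
J = -1033
v = 1/45 ≈ 0.022222
J + v*d(39) = -1033 + (2*39²)/45 = -1033 + (2*1521)/45 = -1033 + (1/45)*3042 = -1033 + 338/5 = -4827/5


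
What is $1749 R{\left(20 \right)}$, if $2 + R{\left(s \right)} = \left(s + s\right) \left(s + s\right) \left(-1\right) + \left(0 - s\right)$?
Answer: $-2836878$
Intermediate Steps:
$R{\left(s \right)} = -2 - s - 4 s^{2}$ ($R{\left(s \right)} = -2 + \left(\left(s + s\right) \left(s + s\right) \left(-1\right) + \left(0 - s\right)\right) = -2 - \left(s - 2 s 2 s \left(-1\right)\right) = -2 - \left(s - 4 s^{2} \left(-1\right)\right) = -2 - \left(s + 4 s^{2}\right) = -2 - s - 4 s^{2}$)
$1749 R{\left(20 \right)} = 1749 \left(-2 - 20 - 4 \cdot 20^{2}\right) = 1749 \left(-2 - 20 - 1600\right) = 1749 \left(-1622\right) = -2836878$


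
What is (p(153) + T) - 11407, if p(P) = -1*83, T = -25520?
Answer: -37010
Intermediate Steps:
p(P) = -83
(p(153) + T) - 11407 = (-83 - 25520) - 11407 = -25603 - 11407 = -37010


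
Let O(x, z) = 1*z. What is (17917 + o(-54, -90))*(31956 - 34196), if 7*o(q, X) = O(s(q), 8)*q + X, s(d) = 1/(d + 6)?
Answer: -39967040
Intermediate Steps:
s(d) = 1/(6 + d)
O(x, z) = z
o(q, X) = X/7 + 8*q/7 (o(q, X) = (8*q + X)/7 = (X + 8*q)/7 = X/7 + 8*q/7)
(17917 + o(-54, -90))*(31956 - 34196) = (17917 + ((⅐)*(-90) + (8/7)*(-54)))*(31956 - 34196) = (17917 + (-90/7 - 432/7))*(-2240) = (17917 - 522/7)*(-2240) = (124897/7)*(-2240) = -39967040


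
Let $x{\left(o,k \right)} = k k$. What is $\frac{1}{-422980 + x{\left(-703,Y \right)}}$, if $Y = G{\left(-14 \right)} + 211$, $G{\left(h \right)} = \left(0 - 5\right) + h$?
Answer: $- \frac{1}{386116} \approx -2.5899 \cdot 10^{-6}$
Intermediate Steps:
$G{\left(h \right)} = -5 + h$
$Y = 192$ ($Y = \left(-5 - 14\right) + 211 = -19 + 211 = 192$)
$x{\left(o,k \right)} = k^{2}$
$\frac{1}{-422980 + x{\left(-703,Y \right)}} = \frac{1}{-422980 + 192^{2}} = \frac{1}{-422980 + 36864} = \frac{1}{-386116} = - \frac{1}{386116}$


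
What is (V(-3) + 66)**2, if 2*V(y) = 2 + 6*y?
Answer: 3364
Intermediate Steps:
V(y) = 1 + 3*y (V(y) = (2 + 6*y)/2 = 1 + 3*y)
(V(-3) + 66)**2 = ((1 + 3*(-3)) + 66)**2 = ((1 - 9) + 66)**2 = (-8 + 66)**2 = 58**2 = 3364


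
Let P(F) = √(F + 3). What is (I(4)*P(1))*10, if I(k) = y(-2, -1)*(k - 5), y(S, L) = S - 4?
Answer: 120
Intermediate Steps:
P(F) = √(3 + F)
y(S, L) = -4 + S
I(k) = 30 - 6*k (I(k) = (-4 - 2)*(k - 5) = -6*(-5 + k) = 30 - 6*k)
(I(4)*P(1))*10 = ((30 - 6*4)*√(3 + 1))*10 = ((30 - 24)*√4)*10 = (6*2)*10 = 12*10 = 120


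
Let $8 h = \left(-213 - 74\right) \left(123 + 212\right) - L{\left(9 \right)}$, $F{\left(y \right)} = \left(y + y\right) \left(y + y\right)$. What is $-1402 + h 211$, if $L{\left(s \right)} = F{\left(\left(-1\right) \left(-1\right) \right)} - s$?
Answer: $- \frac{5074189}{2} \approx -2.5371 \cdot 10^{6}$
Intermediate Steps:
$F{\left(y \right)} = 4 y^{2}$ ($F{\left(y \right)} = 2 y 2 y = 4 y^{2}$)
$L{\left(s \right)} = 4 - s$ ($L{\left(s \right)} = 4 \left(\left(-1\right) \left(-1\right)\right)^{2} - s = 4 \cdot 1^{2} - s = 4 \cdot 1 - s = 4 - s$)
$h = - \frac{24035}{2}$ ($h = \frac{\left(-213 - 74\right) \left(123 + 212\right) - \left(4 - 9\right)}{8} = \frac{\left(-287\right) 335 - \left(4 - 9\right)}{8} = \frac{-96145 - -5}{8} = \frac{-96145 + 5}{8} = \frac{1}{8} \left(-96140\right) = - \frac{24035}{2} \approx -12018.0$)
$-1402 + h 211 = -1402 - \frac{5071385}{2} = - \frac{5074189}{2}$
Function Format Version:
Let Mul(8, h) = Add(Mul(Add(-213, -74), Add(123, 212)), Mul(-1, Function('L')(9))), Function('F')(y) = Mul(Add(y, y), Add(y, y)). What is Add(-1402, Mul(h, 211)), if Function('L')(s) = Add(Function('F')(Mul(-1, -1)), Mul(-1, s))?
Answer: Rational(-5074189, 2) ≈ -2.5371e+6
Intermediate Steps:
Function('F')(y) = Mul(4, Pow(y, 2)) (Function('F')(y) = Mul(Mul(2, y), Mul(2, y)) = Mul(4, Pow(y, 2)))
Function('L')(s) = Add(4, Mul(-1, s)) (Function('L')(s) = Add(Mul(4, Pow(Mul(-1, -1), 2)), Mul(-1, s)) = Add(Mul(4, Pow(1, 2)), Mul(-1, s)) = Add(Mul(4, 1), Mul(-1, s)) = Add(4, Mul(-1, s)))
h = Rational(-24035, 2) (h = Mul(Rational(1, 8), Add(Mul(Add(-213, -74), Add(123, 212)), Mul(-1, Add(4, Mul(-1, 9))))) = Mul(Rational(1, 8), Add(Mul(-287, 335), Mul(-1, Add(4, -9)))) = Mul(Rational(1, 8), Add(-96145, Mul(-1, -5))) = Mul(Rational(1, 8), Add(-96145, 5)) = Mul(Rational(1, 8), -96140) = Rational(-24035, 2) ≈ -12018.)
Add(-1402, Mul(h, 211)) = Add(-1402, Mul(Rational(-24035, 2), 211)) = Add(-1402, Rational(-5071385, 2)) = Rational(-5074189, 2)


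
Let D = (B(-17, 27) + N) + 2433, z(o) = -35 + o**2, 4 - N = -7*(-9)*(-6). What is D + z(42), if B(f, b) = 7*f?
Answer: 4425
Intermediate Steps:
N = 382 (N = 4 - (-7*(-9))*(-6) = 4 - 63*(-6) = 4 - 1*(-378) = 4 + 378 = 382)
D = 2696 (D = (7*(-17) + 382) + 2433 = (-119 + 382) + 2433 = 263 + 2433 = 2696)
D + z(42) = 2696 + (-35 + 42**2) = 2696 + (-35 + 1764) = 2696 + 1729 = 4425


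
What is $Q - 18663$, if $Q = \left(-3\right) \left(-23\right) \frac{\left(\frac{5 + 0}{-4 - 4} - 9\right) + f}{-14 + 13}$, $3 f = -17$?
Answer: $- \frac{140863}{8} \approx -17608.0$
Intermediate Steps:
$f = - \frac{17}{3}$ ($f = \frac{1}{3} \left(-17\right) = - \frac{17}{3} \approx -5.6667$)
$Q = \frac{8441}{8}$ ($Q = \left(-3\right) \left(-23\right) \frac{\left(\frac{5 + 0}{-4 - 4} - 9\right) - \frac{17}{3}}{-14 + 13} = 69 \frac{\left(\frac{5}{-8} - 9\right) - \frac{17}{3}}{-1} = 69 \left(\left(5 \left(- \frac{1}{8}\right) - 9\right) - \frac{17}{3}\right) \left(-1\right) = 69 \left(\left(- \frac{5}{8} - 9\right) - \frac{17}{3}\right) \left(-1\right) = 69 \left(- \frac{77}{8} - \frac{17}{3}\right) \left(-1\right) = 69 \left(\left(- \frac{367}{24}\right) \left(-1\right)\right) = 69 \cdot \frac{367}{24} = \frac{8441}{8} \approx 1055.1$)
$Q - 18663 = \frac{8441}{8} - 18663 = - \frac{140863}{8}$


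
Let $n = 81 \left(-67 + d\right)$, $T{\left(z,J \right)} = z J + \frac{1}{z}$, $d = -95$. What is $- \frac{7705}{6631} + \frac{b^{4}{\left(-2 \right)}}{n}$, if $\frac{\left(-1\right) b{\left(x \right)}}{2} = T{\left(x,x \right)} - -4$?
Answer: $- \frac{5392585}{1074222} \approx -5.02$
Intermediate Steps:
$T{\left(z,J \right)} = \frac{1}{z} + J z$ ($T{\left(z,J \right)} = J z + \frac{1}{z} = \frac{1}{z} + J z$)
$b{\left(x \right)} = -8 - \frac{2}{x} - 2 x^{2}$ ($b{\left(x \right)} = - 2 \left(\left(\frac{1}{x} + x x\right) - -4\right) = - 2 \left(\left(\frac{1}{x} + x^{2}\right) + 4\right) = - 2 \left(4 + \frac{1}{x} + x^{2}\right) = -8 - \frac{2}{x} - 2 x^{2}$)
$n = -13122$ ($n = 81 \left(-67 - 95\right) = 81 \left(-162\right) = -13122$)
$- \frac{7705}{6631} + \frac{b^{4}{\left(-2 \right)}}{n} = - \frac{7705}{6631} + \frac{\left(-8 - \frac{2}{-2} - 2 \left(-2\right)^{2}\right)^{4}}{-13122} = \left(-7705\right) \frac{1}{6631} + \left(-8 - -1 - 8\right)^{4} \left(- \frac{1}{13122}\right) = - \frac{7705}{6631} + \left(-8 + 1 - 8\right)^{4} \left(- \frac{1}{13122}\right) = - \frac{7705}{6631} + \left(-15\right)^{4} \left(- \frac{1}{13122}\right) = - \frac{7705}{6631} + 50625 \left(- \frac{1}{13122}\right) = - \frac{7705}{6631} - \frac{625}{162} = - \frac{5392585}{1074222}$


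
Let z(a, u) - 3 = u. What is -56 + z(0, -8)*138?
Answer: -746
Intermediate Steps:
z(a, u) = 3 + u
-56 + z(0, -8)*138 = -56 + (3 - 8)*138 = -56 - 5*138 = -56 - 690 = -746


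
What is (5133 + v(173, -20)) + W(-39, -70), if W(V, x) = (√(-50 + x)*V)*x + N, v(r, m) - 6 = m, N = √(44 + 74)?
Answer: 5119 + √118 + 5460*I*√30 ≈ 5129.9 + 29906.0*I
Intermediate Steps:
N = √118 ≈ 10.863
v(r, m) = 6 + m
W(V, x) = √118 + V*x*√(-50 + x) (W(V, x) = (√(-50 + x)*V)*x + √118 = (V*√(-50 + x))*x + √118 = V*x*√(-50 + x) + √118 = √118 + V*x*√(-50 + x))
(5133 + v(173, -20)) + W(-39, -70) = (5133 + (6 - 20)) + (√118 - 39*(-70)*√(-50 - 70)) = (5133 - 14) + (√118 - 39*(-70)*√(-120)) = 5119 + (√118 - 39*(-70)*2*I*√30) = 5119 + (√118 + 5460*I*√30) = 5119 + √118 + 5460*I*√30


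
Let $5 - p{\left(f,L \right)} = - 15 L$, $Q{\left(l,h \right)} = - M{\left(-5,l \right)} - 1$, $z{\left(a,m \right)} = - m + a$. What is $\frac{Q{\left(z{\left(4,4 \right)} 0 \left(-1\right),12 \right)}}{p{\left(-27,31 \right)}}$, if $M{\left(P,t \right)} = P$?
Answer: $\frac{2}{235} \approx 0.0085106$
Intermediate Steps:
$z{\left(a,m \right)} = a - m$
$Q{\left(l,h \right)} = 4$ ($Q{\left(l,h \right)} = \left(-1\right) \left(-5\right) - 1 = 5 - 1 = 4$)
$p{\left(f,L \right)} = 5 + 15 L$ ($p{\left(f,L \right)} = 5 - - 15 L = 5 + 15 L$)
$\frac{Q{\left(z{\left(4,4 \right)} 0 \left(-1\right),12 \right)}}{p{\left(-27,31 \right)}} = \frac{4}{5 + 15 \cdot 31} = \frac{4}{5 + 465} = \frac{4}{470} = 4 \cdot \frac{1}{470} = \frac{2}{235}$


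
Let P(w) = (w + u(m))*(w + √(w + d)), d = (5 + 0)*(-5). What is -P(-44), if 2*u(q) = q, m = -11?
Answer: -2178 + 99*I*√69/2 ≈ -2178.0 + 411.18*I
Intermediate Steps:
d = -25 (d = 5*(-5) = -25)
u(q) = q/2
P(w) = (-11/2 + w)*(w + √(-25 + w)) (P(w) = (w + (½)*(-11))*(w + √(w - 25)) = (w - 11/2)*(w + √(-25 + w)) = (-11/2 + w)*(w + √(-25 + w)))
-P(-44) = -((-44)² - 11/2*(-44) - 11*√(-25 - 44)/2 - 44*√(-25 - 44)) = -(1936 + 242 - 11*I*√69/2 - 44*I*√69) = -(2178 - 99*I*√69/2) = -2178 + 99*I*√69/2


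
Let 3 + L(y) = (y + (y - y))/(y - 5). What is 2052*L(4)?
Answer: -14364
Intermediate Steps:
L(y) = -3 + y/(-5 + y) (L(y) = -3 + (y + (y - y))/(y - 5) = -3 + (y + 0)/(-5 + y) = -3 + y/(-5 + y))
2052*L(4) = 2052*((15 - 2*4)/(-5 + 4)) = 2052*((15 - 8)/(-1)) = 2052*(-1*7) = 2052*(-7) = -14364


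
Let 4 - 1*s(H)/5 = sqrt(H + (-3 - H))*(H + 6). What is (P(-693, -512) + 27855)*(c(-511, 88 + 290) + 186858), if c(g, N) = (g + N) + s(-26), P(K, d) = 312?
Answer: 5260046415 + 2816700*I*sqrt(3) ≈ 5.2601e+9 + 4.8787e+6*I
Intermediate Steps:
s(H) = 20 - 5*I*sqrt(3)*(6 + H) (s(H) = 20 - 5*sqrt(H + (-3 - H))*(H + 6) = 20 - 5*sqrt(-3)*(6 + H) = 20 - 5*I*sqrt(3)*(6 + H))
c(g, N) = 20 + N + g + 100*I*sqrt(3) (c(g, N) = (g + N) + (20 - 30*I*sqrt(3) - 5*I*(-26)*sqrt(3)) = (N + g) + (20 - 30*I*sqrt(3) + 130*I*sqrt(3)) = (N + g) + (20 + 100*I*sqrt(3)) = 20 + N + g + 100*I*sqrt(3))
(P(-693, -512) + 27855)*(c(-511, 88 + 290) + 186858) = (312 + 27855)*((20 + (88 + 290) - 511 + 100*I*sqrt(3)) + 186858) = 28167*((20 + 378 - 511 + 100*I*sqrt(3)) + 186858) = 28167*((-113 + 100*I*sqrt(3)) + 186858) = 28167*(186745 + 100*I*sqrt(3)) = 5260046415 + 2816700*I*sqrt(3)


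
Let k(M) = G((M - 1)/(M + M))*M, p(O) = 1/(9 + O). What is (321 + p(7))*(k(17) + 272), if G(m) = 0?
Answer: 87329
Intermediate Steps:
k(M) = 0 (k(M) = 0*M = 0)
(321 + p(7))*(k(17) + 272) = (321 + 1/(9 + 7))*(0 + 272) = (321 + 1/16)*272 = (5137/16)*272 = 87329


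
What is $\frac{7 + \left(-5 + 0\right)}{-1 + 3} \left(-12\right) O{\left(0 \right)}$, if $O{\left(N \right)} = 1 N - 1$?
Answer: $12$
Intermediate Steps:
$O{\left(N \right)} = -1 + N$ ($O{\left(N \right)} = N - 1 = -1 + N$)
$\frac{7 + \left(-5 + 0\right)}{-1 + 3} \left(-12\right) O{\left(0 \right)} = \frac{7 + \left(-5 + 0\right)}{-1 + 3} \left(-12\right) \left(-1 + 0\right) = \frac{7 - 5}{2} \left(-12\right) \left(-1\right) = 2 \cdot \frac{1}{2} \left(-12\right) \left(-1\right) = 1 \left(-12\right) \left(-1\right) = \left(-12\right) \left(-1\right) = 12$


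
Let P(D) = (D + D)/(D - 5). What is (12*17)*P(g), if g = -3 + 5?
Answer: -272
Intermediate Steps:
g = 2
P(D) = 2*D/(-5 + D) (P(D) = (2*D)/(-5 + D) = 2*D/(-5 + D))
(12*17)*P(g) = (12*17)*(2*2/(-5 + 2)) = 204*(2*2/(-3)) = 204*(2*2*(-⅓)) = 204*(-4/3) = -272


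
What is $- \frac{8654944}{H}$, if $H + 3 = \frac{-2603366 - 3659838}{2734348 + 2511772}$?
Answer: $\frac{11351218704320}{5500391} \approx 2.0637 \cdot 10^{6}$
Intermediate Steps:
$H = - \frac{5500391}{1311530}$ ($H = -3 + \frac{-2603366 - 3659838}{2734348 + 2511772} = -3 - \frac{6263204}{5246120} = -3 - \frac{1565801}{1311530} = - \frac{5500391}{1311530} \approx -4.1939$)
$- \frac{8654944}{H} = - \frac{8654944}{- \frac{5500391}{1311530}} = \left(-8654944\right) \left(- \frac{1311530}{5500391}\right) = \frac{11351218704320}{5500391}$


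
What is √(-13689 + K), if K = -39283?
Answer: 2*I*√13243 ≈ 230.16*I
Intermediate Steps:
√(-13689 + K) = √(-13689 - 39283) = √(-52972) = 2*I*√13243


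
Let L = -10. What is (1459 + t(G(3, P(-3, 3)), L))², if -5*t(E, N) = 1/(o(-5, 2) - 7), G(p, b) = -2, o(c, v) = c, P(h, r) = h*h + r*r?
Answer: 7663426681/3600 ≈ 2.1287e+6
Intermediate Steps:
P(h, r) = h² + r²
t(E, N) = 1/60 (t(E, N) = -1/(5*(-5 - 7)) = -⅕/(-12) = -⅕*(-1/12) = 1/60)
(1459 + t(G(3, P(-3, 3)), L))² = (1459 + 1/60)² = (87541/60)² = 7663426681/3600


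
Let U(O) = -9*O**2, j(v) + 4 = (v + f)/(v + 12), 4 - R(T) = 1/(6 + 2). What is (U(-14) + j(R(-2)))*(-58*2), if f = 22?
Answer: 26022164/127 ≈ 2.0490e+5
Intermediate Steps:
R(T) = 31/8 (R(T) = 4 - 1/(6 + 2) = 4 - 1/8 = 31/8)
j(v) = -4 + (22 + v)/(12 + v) (j(v) = -4 + (v + 22)/(v + 12) = -4 + (22 + v)/(12 + v))
(U(-14) + j(R(-2)))*(-58*2) = (-9*(-14)**2 + (-26 - 3*31/8)/(12 + 31/8))*(-58*2) = (-9*196 + (-26 - 93/8)/(127/8))*(-116) = (-1764 + (8/127)*(-301/8))*(-116) = (-1764 - 301/127)*(-116) = -224329/127*(-116) = 26022164/127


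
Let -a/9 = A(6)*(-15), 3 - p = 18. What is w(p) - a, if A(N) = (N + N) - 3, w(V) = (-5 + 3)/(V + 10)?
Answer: -6073/5 ≈ -1214.6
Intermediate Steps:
p = -15 (p = 3 - 1*18 = 3 - 18 = -15)
w(V) = -2/(10 + V)
A(N) = -3 + 2*N (A(N) = 2*N - 3 = -3 + 2*N)
a = 1215 (a = -9*(-3 + 2*6)*(-15) = -9*(-3 + 12)*(-15) = -81*(-15) = -9*(-135) = 1215)
w(p) - a = -2/(10 - 15) - 1*1215 = -2/(-5) - 1215 = -2*(-1/5) - 1215 = 2/5 - 1215 = -6073/5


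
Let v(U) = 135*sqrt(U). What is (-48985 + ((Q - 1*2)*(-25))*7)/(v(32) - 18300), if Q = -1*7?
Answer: 1446005/557178 + 14223*sqrt(2)/185726 ≈ 2.7035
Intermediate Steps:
Q = -7
(-48985 + ((Q - 1*2)*(-25))*7)/(v(32) - 18300) = (-48985 + ((-7 - 1*2)*(-25))*7)/(135*sqrt(32) - 18300) = (-48985 + ((-7 - 2)*(-25))*7)/(135*(4*sqrt(2)) - 18300) = (-48985 - 9*(-25)*7)/(540*sqrt(2) - 18300) = (-48985 + 225*7)/(-18300 + 540*sqrt(2)) = (-48985 + 1575)/(-18300 + 540*sqrt(2)) = -47410/(-18300 + 540*sqrt(2))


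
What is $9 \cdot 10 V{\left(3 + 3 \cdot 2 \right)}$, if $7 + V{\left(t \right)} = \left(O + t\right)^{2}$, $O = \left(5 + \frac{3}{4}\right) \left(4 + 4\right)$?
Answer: $271620$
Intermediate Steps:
$O = 46$ ($O = \left(5 + 3 \cdot \frac{1}{4}\right) 8 = \left(5 + \frac{3}{4}\right) 8 = \frac{23}{4} \cdot 8 = 46$)
$V{\left(t \right)} = -7 + \left(46 + t\right)^{2}$
$9 \cdot 10 V{\left(3 + 3 \cdot 2 \right)} = 9 \cdot 10 \left(-7 + \left(46 + \left(3 + 3 \cdot 2\right)\right)^{2}\right) = 90 \left(-7 + \left(46 + \left(3 + 6\right)\right)^{2}\right) = 90 \left(-7 + \left(46 + 9\right)^{2}\right) = 90 \left(-7 + 55^{2}\right) = 90 \left(-7 + 3025\right) = 90 \cdot 3018 = 271620$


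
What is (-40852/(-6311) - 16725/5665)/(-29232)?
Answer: -25175021/209019411216 ≈ -0.00012044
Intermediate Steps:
(-40852/(-6311) - 16725/5665)/(-29232) = (-40852*(-1/6311) - 16725*1/5665)*(-1/29232) = (40852/6311 - 3345/1133)*(-1/29232) = (25175021/7150363)*(-1/29232) = -25175021/209019411216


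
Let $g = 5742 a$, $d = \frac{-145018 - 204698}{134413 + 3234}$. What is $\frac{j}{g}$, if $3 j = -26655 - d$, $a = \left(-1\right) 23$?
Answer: $\frac{1222877023}{18178488702} \approx 0.067271$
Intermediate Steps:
$a = -23$
$d = - \frac{349716}{137647} \approx -2.5407$
$g = -132066$ ($g = 5742 \left(-23\right) = -132066$)
$j = - \frac{1222877023}{137647}$ ($j = \frac{-26655 - - \frac{349716}{137647}}{3} = \frac{-26655 + \frac{349716}{137647}}{3} = \frac{1}{3} \left(- \frac{3668631069}{137647}\right) = - \frac{1222877023}{137647} \approx -8884.2$)
$\frac{j}{g} = - \frac{1222877023}{137647 \left(-132066\right)} = \left(- \frac{1222877023}{137647}\right) \left(- \frac{1}{132066}\right) = \frac{1222877023}{18178488702}$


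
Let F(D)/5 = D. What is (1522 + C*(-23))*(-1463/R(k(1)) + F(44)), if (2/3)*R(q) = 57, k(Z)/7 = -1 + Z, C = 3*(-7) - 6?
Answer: 3913118/9 ≈ 4.3479e+5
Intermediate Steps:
C = -27 (C = -21 - 6 = -27)
F(D) = 5*D
k(Z) = -7 + 7*Z (k(Z) = 7*(-1 + Z) = -7 + 7*Z)
R(q) = 171/2 (R(q) = (3/2)*57 = 171/2)
(1522 + C*(-23))*(-1463/R(k(1)) + F(44)) = (1522 - 27*(-23))*(-1463/171/2 + 5*44) = (1522 + 621)*(-1463*2/171 + 220) = 2143*(-154/9 + 220) = 2143*(1826/9) = 3913118/9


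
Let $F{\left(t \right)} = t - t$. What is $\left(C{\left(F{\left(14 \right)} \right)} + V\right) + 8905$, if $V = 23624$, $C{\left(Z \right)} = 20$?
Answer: $32549$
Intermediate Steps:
$F{\left(t \right)} = 0$
$\left(C{\left(F{\left(14 \right)} \right)} + V\right) + 8905 = \left(20 + 23624\right) + 8905 = 23644 + 8905 = 32549$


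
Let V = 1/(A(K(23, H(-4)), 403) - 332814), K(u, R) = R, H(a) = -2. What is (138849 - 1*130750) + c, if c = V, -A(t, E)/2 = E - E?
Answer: 2695460585/332814 ≈ 8099.0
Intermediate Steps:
A(t, E) = 0 (A(t, E) = -2*(E - E) = -2*0 = 0)
V = -1/332814 (V = 1/(0 - 332814) = 1/(-332814) = -1/332814 ≈ -3.0047e-6)
c = -1/332814 ≈ -3.0047e-6
(138849 - 1*130750) + c = (138849 - 1*130750) - 1/332814 = (138849 - 130750) - 1/332814 = 8099 - 1/332814 = 2695460585/332814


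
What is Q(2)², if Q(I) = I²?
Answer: 16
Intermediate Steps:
Q(2)² = (2²)² = 4² = 16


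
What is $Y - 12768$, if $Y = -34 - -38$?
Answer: $-12764$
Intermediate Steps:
$Y = 4$ ($Y = -34 + 38 = 4$)
$Y - 12768 = 4 - 12768 = -12764$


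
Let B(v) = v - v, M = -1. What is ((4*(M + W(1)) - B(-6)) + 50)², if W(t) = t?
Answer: 2500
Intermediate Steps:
B(v) = 0
((4*(M + W(1)) - B(-6)) + 50)² = ((4*(-1 + 1) - 1*0) + 50)² = ((4*0 + 0) + 50)² = ((0 + 0) + 50)² = (0 + 50)² = 50² = 2500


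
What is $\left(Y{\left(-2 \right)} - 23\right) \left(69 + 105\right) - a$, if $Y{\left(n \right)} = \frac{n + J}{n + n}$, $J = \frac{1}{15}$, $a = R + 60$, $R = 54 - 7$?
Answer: $- \frac{40249}{10} \approx -4024.9$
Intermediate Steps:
$R = 47$
$a = 107$ ($a = 47 + 60 = 107$)
$J = \frac{1}{15} \approx 0.066667$
$Y{\left(n \right)} = \frac{\frac{1}{15} + n}{2 n}$ ($Y{\left(n \right)} = \frac{n + \frac{1}{15}}{n + n} = \frac{\frac{1}{15} + n}{2 n}$)
$\left(Y{\left(-2 \right)} - 23\right) \left(69 + 105\right) - a = \left(\frac{1 + 15 \left(-2\right)}{30 \left(-2\right)} - 23\right) \left(69 + 105\right) - 107 = \left(\frac{1}{30} \left(- \frac{1}{2}\right) \left(1 - 30\right) - 23\right) 174 - 107 = \left(\frac{1}{30} \left(- \frac{1}{2}\right) \left(-29\right) - 23\right) 174 - 107 = \left(\frac{29}{60} - 23\right) 174 - 107 = \left(- \frac{1351}{60}\right) 174 - 107 = - \frac{39179}{10} - 107 = - \frac{40249}{10}$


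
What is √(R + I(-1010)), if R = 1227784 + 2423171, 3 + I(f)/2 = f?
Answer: √3648929 ≈ 1910.2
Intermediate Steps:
I(f) = -6 + 2*f
R = 3650955
√(R + I(-1010)) = √(3650955 + (-6 + 2*(-1010))) = √(3650955 + (-6 - 2020)) = √(3650955 - 2026) = √3648929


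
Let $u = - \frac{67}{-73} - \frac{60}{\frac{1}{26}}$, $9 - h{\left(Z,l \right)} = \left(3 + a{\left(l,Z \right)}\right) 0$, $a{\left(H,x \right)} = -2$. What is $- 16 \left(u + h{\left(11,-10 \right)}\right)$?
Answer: $\frac{1810496}{73} \approx 24801.0$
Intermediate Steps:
$h{\left(Z,l \right)} = 9$ ($h{\left(Z,l \right)} = 9 - \left(3 - 2\right) 0 = 9 - 1 \cdot 0 = 9 - 0 = 9 + 0 = 9$)
$u = - \frac{113813}{73}$ ($u = \left(-67\right) \left(- \frac{1}{73}\right) - 60 \frac{1}{\frac{1}{26}} = \frac{67}{73} - 1560 = - \frac{113813}{73} \approx -1559.1$)
$- 16 \left(u + h{\left(11,-10 \right)}\right) = - 16 \left(- \frac{113813}{73} + 9\right) = \left(-16\right) \left(- \frac{113156}{73}\right) = \frac{1810496}{73}$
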